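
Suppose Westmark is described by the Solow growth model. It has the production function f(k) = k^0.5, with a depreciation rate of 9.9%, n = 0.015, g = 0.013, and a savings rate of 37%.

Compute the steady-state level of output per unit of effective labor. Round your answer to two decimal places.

y* = 2.91

Steady state requires s·f(k) = (n + g + δ)·k, i.e. s·k^α = (n + g + δ)·k.
Dividing both sides by k: k^(1−α) = s / (n + g + δ).
k^0.5 = 0.37 / (0.015 + 0.013 + 0.099) = 0.37 / 0.127 = 2.9134
k* = 2.9134^(1/0.5) ≈ 8.4879
y* = (k*)^α = 8.4879^0.5 ≈ 2.9134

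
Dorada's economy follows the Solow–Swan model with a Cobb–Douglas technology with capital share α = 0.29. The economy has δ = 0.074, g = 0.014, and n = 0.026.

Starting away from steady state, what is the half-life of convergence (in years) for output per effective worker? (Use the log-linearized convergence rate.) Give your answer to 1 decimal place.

t_½ ≈ 8.6 years

Near the steady state the convergence rate is λ = (1 − α)(n + g + δ).
λ = (1 − 0.29) × 0.114 = 0.71 × 0.114 = 0.08094
Half-life = ln 2 / λ = 0.6931 / 0.08094 ≈ 8.56 years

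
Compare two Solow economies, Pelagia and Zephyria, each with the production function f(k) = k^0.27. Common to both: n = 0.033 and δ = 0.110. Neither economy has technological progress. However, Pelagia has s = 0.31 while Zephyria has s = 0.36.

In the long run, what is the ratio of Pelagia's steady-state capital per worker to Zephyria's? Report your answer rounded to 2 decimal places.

Steady-state k* = [s/(n + δ)]^(1/(1−α)), so the ratio is [ (s_P/(n + δ)_P) / (s_Z/(n + δ)_Z) ]^1.3699.
s_P/(n + δ)_P = 0.31/0.143 = 2.1678; s_Z/(n + δ)_Z = 0.36/0.143 = 2.5175.
Ratio = (2.1678/2.5175)^1.3699 = 0.8611^1.3699 ≈ 0.8148

ratio ≈ 0.81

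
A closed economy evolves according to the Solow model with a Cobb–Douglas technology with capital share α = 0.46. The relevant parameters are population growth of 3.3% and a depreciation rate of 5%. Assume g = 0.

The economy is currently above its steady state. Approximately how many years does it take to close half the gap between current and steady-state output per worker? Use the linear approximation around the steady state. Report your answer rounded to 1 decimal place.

Near the steady state the convergence rate is λ = (1 − α)(n + δ).
λ = (1 − 0.46) × 0.083 = 0.54 × 0.083 = 0.04482
Half-life = ln 2 / λ = 0.6931 / 0.04482 ≈ 15.46 years

about 15.5 years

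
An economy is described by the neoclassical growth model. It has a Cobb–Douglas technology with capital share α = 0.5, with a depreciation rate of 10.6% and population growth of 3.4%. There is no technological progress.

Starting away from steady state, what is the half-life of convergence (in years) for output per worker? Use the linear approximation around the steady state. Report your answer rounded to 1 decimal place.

Near the steady state the convergence rate is λ = (1 − α)(n + δ).
λ = (1 − 0.5) × 0.140 = 0.5 × 0.140 = 0.0700
Half-life = ln 2 / λ = 0.6931 / 0.0700 ≈ 9.90 years

t_½ ≈ 9.9 years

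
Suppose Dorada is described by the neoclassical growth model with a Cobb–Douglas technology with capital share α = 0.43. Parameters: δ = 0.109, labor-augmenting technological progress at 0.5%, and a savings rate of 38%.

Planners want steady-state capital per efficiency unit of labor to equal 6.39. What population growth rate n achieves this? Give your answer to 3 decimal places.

n ≈ 0.018

Steady state requires s·f(k) = (n + g + δ)·k, i.e. s·k^α = (n + g + δ)·k.
So s / (n + g + δ) = (k*)^(1−α) = 6.39^0.57 = 2.8783.
Therefore n + g + δ = s / 2.8783 = 0.38 / 2.8783 = 0.1320, so n = 0.1320 − 0.114 = 0.0180.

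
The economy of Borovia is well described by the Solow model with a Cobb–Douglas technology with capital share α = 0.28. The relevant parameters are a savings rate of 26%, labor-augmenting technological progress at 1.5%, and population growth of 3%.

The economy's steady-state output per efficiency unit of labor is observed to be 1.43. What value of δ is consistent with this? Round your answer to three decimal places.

δ ≈ 0.059

At the steady state, Δk = 0, so s·k^α = (n + g + δ)·k.
Since y* = [s/(n + g + δ)]^(α/(1−α)), we have s/(n + g + δ) = (y*)^((1−α)/α) = 1.43^2.5714 = 2.5086.
Therefore n + g + δ = s / 2.5086 = 0.26 / 2.5086 = 0.1036, so δ = 0.1036 − 0.045 = 0.0586.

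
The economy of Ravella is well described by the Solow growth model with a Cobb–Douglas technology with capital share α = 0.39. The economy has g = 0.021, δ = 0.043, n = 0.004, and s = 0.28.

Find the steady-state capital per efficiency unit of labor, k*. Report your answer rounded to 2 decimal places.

k* = 10.18

In steady state, investment equals break-even investment: s·k^α = (n + g + δ)·k.
Dividing both sides by k: k^(1−α) = s / (n + g + δ).
k^0.61 = 0.28 / (0.004 + 0.021 + 0.043) = 0.28 / 0.068 = 4.1176
k* = 4.1176^(1/0.61) ≈ 10.1768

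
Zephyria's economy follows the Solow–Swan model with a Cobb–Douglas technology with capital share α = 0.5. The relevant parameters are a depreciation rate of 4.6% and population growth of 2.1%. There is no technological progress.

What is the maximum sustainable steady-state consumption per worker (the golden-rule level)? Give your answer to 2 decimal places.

c_gold ≈ 3.73

At the golden rule, f'(k) = n + δ, so α·k^(α−1) = n + δ and k_gold = (α/(n + δ))^(1/(1−α)).
k_gold = (0.5/0.067)^(1/0.5) = 7.4627^2 ≈ 55.6919
c_gold = f(k_gold) − (n + δ)·k_gold = 7.4627 − 0.067×55.6919 ≈ 3.7313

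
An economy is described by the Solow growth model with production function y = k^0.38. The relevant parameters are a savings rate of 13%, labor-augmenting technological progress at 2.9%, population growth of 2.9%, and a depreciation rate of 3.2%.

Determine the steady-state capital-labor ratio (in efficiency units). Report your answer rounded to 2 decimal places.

In steady state, investment equals break-even investment: s·k^α = (n + g + δ)·k.
Dividing both sides by k: k^(1−α) = s / (n + g + δ).
k^0.62 = 0.13 / (0.029 + 0.029 + 0.032) = 0.13 / 0.090 = 1.4444
k* = 1.4444^(1/0.62) ≈ 1.8095

k* = 1.81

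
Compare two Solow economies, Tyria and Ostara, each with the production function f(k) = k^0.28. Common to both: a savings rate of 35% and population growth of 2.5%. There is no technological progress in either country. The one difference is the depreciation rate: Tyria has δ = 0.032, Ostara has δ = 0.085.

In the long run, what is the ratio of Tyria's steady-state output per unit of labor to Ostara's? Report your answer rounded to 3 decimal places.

y*_T / y*_O ≈ 1.291

Steady-state y* = [s/(n + δ)]^(α/(1−α)), so the ratio is [ (s_T/(n + δ)_T) / (s_O/(n + δ)_O) ]^0.3889.
s_T/(n + δ)_T = 0.35/0.057 = 6.1404; s_O/(n + δ)_O = 0.35/0.110 = 3.1818.
Ratio = (6.1404/3.1818)^0.3889 = 1.9299^0.3889 ≈ 1.2914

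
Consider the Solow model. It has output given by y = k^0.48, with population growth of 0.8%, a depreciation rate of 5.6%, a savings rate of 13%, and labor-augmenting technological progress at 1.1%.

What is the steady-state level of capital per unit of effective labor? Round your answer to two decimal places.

In steady state, investment equals break-even investment: s·k^α = (n + g + δ)·k.
Dividing both sides by k: k^(1−α) = s / (n + g + δ).
k^0.52 = 0.13 / (0.008 + 0.011 + 0.056) = 0.13 / 0.075 = 1.7333
k* = 1.7333^(1/0.52) ≈ 2.8799

k* ≈ 2.88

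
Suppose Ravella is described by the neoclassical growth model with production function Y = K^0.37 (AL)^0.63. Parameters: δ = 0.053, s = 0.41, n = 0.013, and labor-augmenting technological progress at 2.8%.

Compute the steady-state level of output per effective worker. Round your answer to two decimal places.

y* = 2.38

In steady state, investment equals break-even investment: s·k^α = (n + g + δ)·k.
Dividing both sides by k: k^(1−α) = s / (n + g + δ).
k^0.63 = 0.41 / (0.013 + 0.028 + 0.053) = 0.41 / 0.094 = 4.3617
k* = 4.3617^(1/0.63) ≈ 10.3592
y* = (k*)^α = 10.3592^0.37 ≈ 2.3750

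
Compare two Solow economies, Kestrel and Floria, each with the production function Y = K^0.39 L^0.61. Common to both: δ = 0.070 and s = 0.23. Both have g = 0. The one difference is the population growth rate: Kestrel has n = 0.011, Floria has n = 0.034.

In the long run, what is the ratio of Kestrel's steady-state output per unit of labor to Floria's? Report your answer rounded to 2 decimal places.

ratio ≈ 1.17

Steady-state y* = [s/(n + δ)]^(α/(1−α)), so the ratio is [ (s_K/(n + δ)_K) / (s_F/(n + δ)_F) ]^0.6393.
s_K/(n + δ)_K = 0.23/0.081 = 2.8395; s_F/(n + δ)_F = 0.23/0.104 = 2.2115.
Ratio = (2.8395/2.2115)^0.6393 = 1.2840^0.6393 ≈ 1.1733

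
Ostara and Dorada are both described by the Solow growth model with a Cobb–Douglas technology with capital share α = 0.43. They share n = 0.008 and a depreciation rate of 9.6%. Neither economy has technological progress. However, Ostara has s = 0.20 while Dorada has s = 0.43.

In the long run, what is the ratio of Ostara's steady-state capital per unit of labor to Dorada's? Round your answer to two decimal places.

Steady-state k* = [s/(n + δ)]^(1/(1−α)), so the ratio is [ (s_O/(n + δ)_O) / (s_D/(n + δ)_D) ]^1.7544.
s_O/(n + δ)_O = 0.20/0.104 = 1.9231; s_D/(n + δ)_D = 0.43/0.104 = 4.1346.
Ratio = (1.9231/4.1346)^1.7544 = 0.4651^1.7544 ≈ 0.2611

ratio ≈ 0.26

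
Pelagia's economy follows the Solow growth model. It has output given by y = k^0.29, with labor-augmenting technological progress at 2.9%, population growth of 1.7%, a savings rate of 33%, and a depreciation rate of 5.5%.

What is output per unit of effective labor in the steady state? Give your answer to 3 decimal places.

At the steady state, Δk = 0, so s·k^α = (n + g + δ)·k.
Rearranging, k^(1−α) = s / (n + g + δ).
k^0.71 = 0.33 / (0.017 + 0.029 + 0.055) = 0.33 / 0.101 = 3.2673
k* = 3.2673^(1/0.71) ≈ 5.2992
y* = (k*)^α = 5.2992^0.29 ≈ 1.6219

y* = 1.622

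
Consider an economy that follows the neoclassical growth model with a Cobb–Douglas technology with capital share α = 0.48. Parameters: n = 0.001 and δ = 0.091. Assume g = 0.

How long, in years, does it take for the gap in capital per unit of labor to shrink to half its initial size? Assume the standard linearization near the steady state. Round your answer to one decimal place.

Near the steady state the convergence rate is λ = (1 − α)(n + δ).
λ = (1 − 0.48) × 0.092 = 0.52 × 0.092 = 0.04784
Half-life = ln 2 / λ = 0.6931 / 0.04784 ≈ 14.49 years

half-life ≈ 14.5 years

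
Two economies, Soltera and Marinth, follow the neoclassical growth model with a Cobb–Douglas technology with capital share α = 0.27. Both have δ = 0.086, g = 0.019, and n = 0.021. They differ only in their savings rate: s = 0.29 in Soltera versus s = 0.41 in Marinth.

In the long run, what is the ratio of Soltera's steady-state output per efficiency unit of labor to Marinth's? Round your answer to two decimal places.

Steady-state y* = [s/(n + g + δ)]^(α/(1−α)), so the ratio is [ (s_S/(n + g + δ)_S) / (s_M/(n + g + δ)_M) ]^0.3699.
s_S/(n + g + δ)_S = 0.29/0.126 = 2.3016; s_M/(n + g + δ)_M = 0.41/0.126 = 3.2540.
Ratio = (2.3016/3.2540)^0.3699 = 0.7073^0.3699 ≈ 0.8798

ratio ≈ 0.88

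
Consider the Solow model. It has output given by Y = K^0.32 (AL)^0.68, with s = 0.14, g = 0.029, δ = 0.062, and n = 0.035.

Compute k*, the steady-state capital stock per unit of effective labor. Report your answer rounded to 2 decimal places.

Steady state requires s·f(k) = (n + g + δ)·k, i.e. s·k^α = (n + g + δ)·k.
Dividing both sides by k: k^(1−α) = s / (n + g + δ).
k^0.68 = 0.14 / (0.035 + 0.029 + 0.062) = 0.14 / 0.126 = 1.1111
k* = 1.1111^(1/0.68) ≈ 1.1676

k* = 1.17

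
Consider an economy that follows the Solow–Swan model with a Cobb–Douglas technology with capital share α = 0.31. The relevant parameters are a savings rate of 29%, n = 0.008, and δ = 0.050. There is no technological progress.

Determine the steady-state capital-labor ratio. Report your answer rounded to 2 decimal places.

k* = 10.30

In steady state, investment equals break-even investment: s·k^α = (n + δ)·k.
Dividing both sides by k: k^(1−α) = s / (n + δ).
k^0.69 = 0.29 / (0.008 + 0.050) = 0.29 / 0.058 = 5.0000
k* = 5.0000^(1/0.69) ≈ 10.3039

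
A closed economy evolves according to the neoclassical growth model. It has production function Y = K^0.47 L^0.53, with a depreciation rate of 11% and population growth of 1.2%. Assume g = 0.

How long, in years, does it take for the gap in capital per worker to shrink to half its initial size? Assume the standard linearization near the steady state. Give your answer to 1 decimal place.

Near the steady state the convergence rate is λ = (1 − α)(n + δ).
λ = (1 − 0.47) × 0.122 = 0.53 × 0.122 = 0.06466
Half-life = ln 2 / λ = 0.6931 / 0.06466 ≈ 10.72 years

t_½ ≈ 10.7 years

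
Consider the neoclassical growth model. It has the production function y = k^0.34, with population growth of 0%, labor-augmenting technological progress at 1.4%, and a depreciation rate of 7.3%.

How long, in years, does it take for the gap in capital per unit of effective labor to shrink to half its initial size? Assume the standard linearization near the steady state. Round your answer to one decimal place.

Near the steady state the convergence rate is λ = (1 − α)(n + g + δ).
λ = (1 − 0.34) × 0.087 = 0.66 × 0.087 = 0.05742
Half-life = ln 2 / λ = 0.6931 / 0.05742 ≈ 12.07 years

t_½ ≈ 12.1 years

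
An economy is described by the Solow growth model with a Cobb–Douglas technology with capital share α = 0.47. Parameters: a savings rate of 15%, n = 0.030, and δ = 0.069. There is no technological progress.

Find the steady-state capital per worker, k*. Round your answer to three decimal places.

Steady state requires s·f(k) = (n + δ)·k, i.e. s·k^α = (n + δ)·k.
Dividing both sides by k: k^(1−α) = s / (n + δ).
k^0.53 = 0.15 / (0.030 + 0.069) = 0.15 / 0.099 = 1.5152
k* = 1.5152^(1/0.53) ≈ 2.1903

k* ≈ 2.190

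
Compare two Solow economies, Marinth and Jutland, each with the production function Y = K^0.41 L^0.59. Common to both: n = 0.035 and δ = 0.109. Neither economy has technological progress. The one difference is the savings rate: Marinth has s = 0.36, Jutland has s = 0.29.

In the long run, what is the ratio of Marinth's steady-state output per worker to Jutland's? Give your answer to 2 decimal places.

Steady-state y* = [s/(n + δ)]^(α/(1−α)), so the ratio is [ (s_M/(n + δ)_M) / (s_J/(n + δ)_J) ]^0.6949.
s_M/(n + δ)_M = 0.36/0.144 = 2.5000; s_J/(n + δ)_J = 0.29/0.144 = 2.0139.
Ratio = (2.5000/2.0139)^0.6949 = 1.2414^0.6949 ≈ 1.1621

ratio ≈ 1.16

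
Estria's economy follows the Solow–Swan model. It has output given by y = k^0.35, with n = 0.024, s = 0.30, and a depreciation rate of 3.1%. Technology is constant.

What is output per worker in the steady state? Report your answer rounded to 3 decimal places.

At the steady state, Δk = 0, so s·k^α = (n + δ)·k.
Dividing both sides by k: k^(1−α) = s / (n + δ).
k^0.65 = 0.30 / (0.024 + 0.031) = 0.30 / 0.055 = 5.4545
k* = 5.4545^(1/0.65) ≈ 13.5978
y* = (k*)^α = 13.5978^0.35 ≈ 2.4930

y* ≈ 2.493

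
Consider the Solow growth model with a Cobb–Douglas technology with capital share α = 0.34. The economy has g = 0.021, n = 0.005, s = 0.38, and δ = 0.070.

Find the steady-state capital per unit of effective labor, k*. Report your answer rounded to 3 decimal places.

In steady state, investment equals break-even investment: s·k^α = (n + g + δ)·k.
Dividing both sides by k: k^(1−α) = s / (n + g + δ).
k^0.66 = 0.38 / (0.005 + 0.021 + 0.070) = 0.38 / 0.096 = 3.9583
k* = 3.9583^(1/0.66) ≈ 8.0411

k* ≈ 8.041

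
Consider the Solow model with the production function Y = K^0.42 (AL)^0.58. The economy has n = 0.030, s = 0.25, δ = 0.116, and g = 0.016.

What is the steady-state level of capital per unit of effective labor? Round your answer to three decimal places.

k* ≈ 2.113

At the steady state, Δk = 0, so s·k^α = (n + g + δ)·k.
Rearranging, k^(1−α) = s / (n + g + δ).
k^0.58 = 0.25 / (0.030 + 0.016 + 0.116) = 0.25 / 0.162 = 1.5432
k* = 1.5432^(1/0.58) ≈ 2.1128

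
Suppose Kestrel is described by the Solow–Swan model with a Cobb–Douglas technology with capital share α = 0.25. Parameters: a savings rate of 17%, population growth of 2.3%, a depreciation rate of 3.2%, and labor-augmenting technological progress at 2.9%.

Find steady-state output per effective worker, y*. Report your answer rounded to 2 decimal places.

At the steady state, Δk = 0, so s·k^α = (n + g + δ)·k.
Dividing both sides by k: k^(1−α) = s / (n + g + δ).
k^0.75 = 0.17 / (0.023 + 0.029 + 0.032) = 0.17 / 0.084 = 2.0238
k* = 2.0238^(1/0.75) ≈ 2.5599
y* = (k*)^α = 2.5599^0.25 ≈ 1.2649

y* ≈ 1.26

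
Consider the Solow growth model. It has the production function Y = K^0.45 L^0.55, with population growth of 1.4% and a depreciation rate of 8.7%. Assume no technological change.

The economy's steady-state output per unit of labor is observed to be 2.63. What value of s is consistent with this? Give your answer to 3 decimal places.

Steady state requires s·f(k) = (n + δ)·k, i.e. s·k^α = (n + δ)·k.
Since y* = [s/(n + δ)]^(α/(1−α)), we have s/(n + δ) = (y*)^((1−α)/α) = 2.63^1.2222 = 3.2604.
Therefore s = 3.2604 × (n + δ) = 3.2604 × 0.101 = 0.3293.

s ≈ 0.329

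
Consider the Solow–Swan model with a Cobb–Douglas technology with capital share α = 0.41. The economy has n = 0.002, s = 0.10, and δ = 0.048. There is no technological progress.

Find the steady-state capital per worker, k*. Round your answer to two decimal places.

At the steady state, Δk = 0, so s·k^α = (n + δ)·k.
Rearranging, k^(1−α) = s / (n + δ).
k^0.59 = 0.10 / (0.002 + 0.048) = 0.10 / 0.050 = 2.0000
k* = 2.0000^(1/0.59) ≈ 3.2376

k* = 3.24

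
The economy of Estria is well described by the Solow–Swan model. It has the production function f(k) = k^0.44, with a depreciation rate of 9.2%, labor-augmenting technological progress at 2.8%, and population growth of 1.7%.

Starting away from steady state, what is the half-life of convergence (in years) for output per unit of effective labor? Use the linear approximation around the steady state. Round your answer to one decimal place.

t_½ ≈ 9.0 years

Near the steady state the convergence rate is λ = (1 − α)(n + g + δ).
λ = (1 − 0.44) × 0.137 = 0.56 × 0.137 = 0.07672
Half-life = ln 2 / λ = 0.6931 / 0.07672 ≈ 9.03 years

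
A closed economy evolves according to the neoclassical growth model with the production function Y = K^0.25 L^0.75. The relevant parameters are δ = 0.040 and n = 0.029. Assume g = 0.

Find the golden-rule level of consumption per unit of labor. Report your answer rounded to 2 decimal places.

At the golden rule, f'(k) = n + δ, so α·k^(α−1) = n + δ and k_gold = (α/(n + δ))^(1/(1−α)).
k_gold = (0.25/0.069)^(1/0.75) = 3.6232^1.3333 ≈ 5.5646
c_gold = f(k_gold) − (n + δ)·k_gold = 1.5359 − 0.069×5.5646 ≈ 1.1519

c_gold ≈ 1.15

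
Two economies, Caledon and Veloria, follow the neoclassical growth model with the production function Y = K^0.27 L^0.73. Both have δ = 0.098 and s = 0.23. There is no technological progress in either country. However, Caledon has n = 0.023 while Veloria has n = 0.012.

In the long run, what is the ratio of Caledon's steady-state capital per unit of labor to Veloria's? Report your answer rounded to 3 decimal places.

ratio ≈ 0.878

Steady-state k* = [s/(n + δ)]^(1/(1−α)), so the ratio is [ (s_C/(n + δ)_C) / (s_V/(n + δ)_V) ]^1.3699.
s_C/(n + δ)_C = 0.23/0.121 = 1.9008; s_V/(n + δ)_V = 0.23/0.110 = 2.0909.
Ratio = (1.9008/2.0909)^1.3699 = 0.9091^1.3699 ≈ 0.8776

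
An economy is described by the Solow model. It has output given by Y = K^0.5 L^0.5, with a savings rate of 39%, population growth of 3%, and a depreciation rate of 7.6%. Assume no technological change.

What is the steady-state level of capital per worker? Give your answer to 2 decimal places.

k* ≈ 13.54

In steady state, investment equals break-even investment: s·k^α = (n + δ)·k.
Rearranging, k^(1−α) = s / (n + δ).
k^0.5 = 0.39 / (0.030 + 0.076) = 0.39 / 0.106 = 3.6792
k* = 3.6792^(1/0.5) ≈ 13.5365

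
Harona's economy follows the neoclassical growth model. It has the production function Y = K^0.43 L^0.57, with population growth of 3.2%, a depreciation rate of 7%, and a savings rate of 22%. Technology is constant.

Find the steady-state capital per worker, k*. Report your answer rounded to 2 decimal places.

k* ≈ 3.85

Steady state requires s·f(k) = (n + δ)·k, i.e. s·k^α = (n + δ)·k.
Dividing both sides by k: k^(1−α) = s / (n + δ).
k^0.57 = 0.22 / (0.032 + 0.070) = 0.22 / 0.102 = 2.1569
k* = 2.1569^(1/0.57) ≈ 3.8518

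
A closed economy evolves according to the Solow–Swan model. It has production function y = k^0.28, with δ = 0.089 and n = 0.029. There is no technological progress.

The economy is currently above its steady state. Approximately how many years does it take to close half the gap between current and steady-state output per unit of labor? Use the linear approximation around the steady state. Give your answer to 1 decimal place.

about 8.2 years

Near the steady state the convergence rate is λ = (1 − α)(n + δ).
λ = (1 − 0.28) × 0.118 = 0.72 × 0.118 = 0.08496
Half-life = ln 2 / λ = 0.6931 / 0.08496 ≈ 8.16 years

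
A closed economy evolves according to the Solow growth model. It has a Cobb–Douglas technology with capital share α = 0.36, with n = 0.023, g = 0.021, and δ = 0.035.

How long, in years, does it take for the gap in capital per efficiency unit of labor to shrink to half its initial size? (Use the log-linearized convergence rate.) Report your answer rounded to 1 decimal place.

about 13.7 years

Near the steady state the convergence rate is λ = (1 − α)(n + g + δ).
λ = (1 − 0.36) × 0.079 = 0.64 × 0.079 = 0.05056
Half-life = ln 2 / λ = 0.6931 / 0.05056 ≈ 13.71 years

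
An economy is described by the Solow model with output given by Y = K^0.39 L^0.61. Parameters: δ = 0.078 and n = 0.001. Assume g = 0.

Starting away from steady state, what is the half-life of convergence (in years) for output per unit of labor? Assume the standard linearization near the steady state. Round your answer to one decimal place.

about 14.4 years

Near the steady state the convergence rate is λ = (1 − α)(n + δ).
λ = (1 − 0.39) × 0.079 = 0.61 × 0.079 = 0.04819
Half-life = ln 2 / λ = 0.6931 / 0.04819 ≈ 14.38 years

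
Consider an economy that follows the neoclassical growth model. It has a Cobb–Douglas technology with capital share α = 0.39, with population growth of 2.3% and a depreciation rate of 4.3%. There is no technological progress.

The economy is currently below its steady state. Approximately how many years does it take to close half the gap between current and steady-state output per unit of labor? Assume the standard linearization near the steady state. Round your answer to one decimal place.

t_½ ≈ 17.2 years

Near the steady state the convergence rate is λ = (1 − α)(n + δ).
λ = (1 − 0.39) × 0.066 = 0.61 × 0.066 = 0.04026
Half-life = ln 2 / λ = 0.6931 / 0.04026 ≈ 17.22 years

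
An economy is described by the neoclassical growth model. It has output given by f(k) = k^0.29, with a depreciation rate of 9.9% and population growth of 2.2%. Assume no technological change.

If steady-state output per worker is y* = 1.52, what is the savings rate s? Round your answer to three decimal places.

s ≈ 0.337

In steady state, investment equals break-even investment: s·k^α = (n + δ)·k.
Since y* = [s/(n + δ)]^(α/(1−α)), we have s/(n + δ) = (y*)^((1−α)/α) = 1.52^2.4483 = 2.7875.
Therefore s = 2.7875 × (n + δ) = 2.7875 × 0.121 = 0.3373.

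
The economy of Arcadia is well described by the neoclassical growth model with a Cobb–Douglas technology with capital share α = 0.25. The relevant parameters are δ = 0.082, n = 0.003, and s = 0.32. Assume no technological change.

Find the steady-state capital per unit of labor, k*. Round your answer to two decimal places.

k* = 5.86

In steady state, investment equals break-even investment: s·k^α = (n + δ)·k.
Dividing both sides by k: k^(1−α) = s / (n + δ).
k^0.75 = 0.32 / (0.003 + 0.082) = 0.32 / 0.085 = 3.7647
k* = 3.7647^(1/0.75) ≈ 5.8565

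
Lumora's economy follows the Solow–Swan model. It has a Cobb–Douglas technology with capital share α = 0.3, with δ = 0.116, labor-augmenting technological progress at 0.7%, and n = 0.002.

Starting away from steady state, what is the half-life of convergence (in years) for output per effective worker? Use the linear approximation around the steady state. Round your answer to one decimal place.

Near the steady state the convergence rate is λ = (1 − α)(n + g + δ).
λ = (1 − 0.3) × 0.125 = 0.7 × 0.125 = 0.0875
Half-life = ln 2 / λ = 0.6931 / 0.0875 ≈ 7.92 years

half-life ≈ 7.9 years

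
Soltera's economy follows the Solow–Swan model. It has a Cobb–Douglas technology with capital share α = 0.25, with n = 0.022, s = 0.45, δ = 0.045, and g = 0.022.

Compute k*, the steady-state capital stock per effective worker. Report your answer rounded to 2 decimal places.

At the steady state, Δk = 0, so s·k^α = (n + g + δ)·k.
Rearranging, k^(1−α) = s / (n + g + δ).
k^0.75 = 0.45 / (0.022 + 0.022 + 0.045) = 0.45 / 0.089 = 5.0562
k* = 5.0562^(1/0.75) ≈ 8.6783

k* = 8.68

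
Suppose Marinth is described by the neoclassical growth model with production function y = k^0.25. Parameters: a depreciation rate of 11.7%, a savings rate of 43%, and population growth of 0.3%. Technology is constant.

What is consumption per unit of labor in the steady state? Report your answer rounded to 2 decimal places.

c* ≈ 0.87

At the steady state, Δk = 0, so s·k^α = (n + δ)·k.
Dividing both sides by k: k^(1−α) = s / (n + δ).
k^0.75 = 0.43 / (0.003 + 0.117) = 0.43 / 0.120 = 3.5833
k* = 3.5833^(1/0.75) ≈ 5.4833
y* = (k*)^α = 5.4833^0.25 ≈ 1.5302
c* = (1 − s)·y* = (1 − 0.43) × 1.5302 ≈ 0.8722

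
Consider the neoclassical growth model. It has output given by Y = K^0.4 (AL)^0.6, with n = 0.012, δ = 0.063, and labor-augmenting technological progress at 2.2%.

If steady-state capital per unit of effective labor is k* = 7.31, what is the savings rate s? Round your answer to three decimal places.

Steady state requires s·f(k) = (n + g + δ)·k, i.e. s·k^α = (n + g + δ)·k.
So s / (n + g + δ) = (k*)^(1−α) = 7.31^0.6 = 3.2988.
Therefore s = 3.2988 × (n + g + δ) = 3.2988 × 0.097 = 0.3200.

s ≈ 0.320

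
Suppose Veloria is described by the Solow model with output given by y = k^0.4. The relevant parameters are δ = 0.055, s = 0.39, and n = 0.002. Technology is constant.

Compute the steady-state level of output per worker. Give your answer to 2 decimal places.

y* = 3.60

In steady state, investment equals break-even investment: s·k^α = (n + δ)·k.
Rearranging, k^(1−α) = s / (n + δ).
k^0.6 = 0.39 / (0.002 + 0.055) = 0.39 / 0.057 = 6.8421
k* = 6.8421^(1/0.6) ≈ 24.6594
y* = (k*)^α = 24.6594^0.4 ≈ 3.6041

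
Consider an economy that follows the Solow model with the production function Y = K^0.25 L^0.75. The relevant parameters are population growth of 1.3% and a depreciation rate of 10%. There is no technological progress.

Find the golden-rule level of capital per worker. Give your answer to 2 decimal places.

k_gold ≈ 2.88

The golden rule sets f'(k) = n + δ, i.e. α·k^(α−1) = n + δ.
So k^(1−α) = α / (n + δ) = 0.25 / 0.113 = 2.2124.
k_gold = 2.2124^(1/0.75) ≈ 2.8828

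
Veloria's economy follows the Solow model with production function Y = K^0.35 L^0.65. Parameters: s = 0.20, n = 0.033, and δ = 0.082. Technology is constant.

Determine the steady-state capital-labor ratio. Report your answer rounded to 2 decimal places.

Steady state requires s·f(k) = (n + δ)·k, i.e. s·k^α = (n + δ)·k.
Dividing both sides by k: k^(1−α) = s / (n + δ).
k^0.65 = 0.20 / (0.033 + 0.082) = 0.20 / 0.115 = 1.7391
k* = 1.7391^(1/0.65) ≈ 2.3428

k* ≈ 2.34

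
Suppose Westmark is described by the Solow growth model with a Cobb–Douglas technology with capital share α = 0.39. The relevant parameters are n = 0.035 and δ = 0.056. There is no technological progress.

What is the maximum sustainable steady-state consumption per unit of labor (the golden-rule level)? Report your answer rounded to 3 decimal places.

c_gold ≈ 1.547

At the golden rule, f'(k) = n + δ, so α·k^(α−1) = n + δ and k_gold = (α/(n + δ))^(1/(1−α)).
k_gold = (0.39/0.091)^(1/0.61) = 4.2857^1.6393 ≈ 10.8661
c_gold = f(k_gold) − (n + δ)·k_gold = 2.5355 − 0.091×10.8661 ≈ 1.5467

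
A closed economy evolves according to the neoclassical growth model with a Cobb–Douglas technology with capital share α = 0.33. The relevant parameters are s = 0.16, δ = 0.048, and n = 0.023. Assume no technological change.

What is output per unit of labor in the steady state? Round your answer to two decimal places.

y* = 1.49

In steady state, investment equals break-even investment: s·k^α = (n + δ)·k.
Dividing both sides by k: k^(1−α) = s / (n + δ).
k^0.67 = 0.16 / (0.023 + 0.048) = 0.16 / 0.071 = 2.2535
k* = 2.2535^(1/0.67) ≈ 3.3624
y* = (k*)^α = 3.3624^0.33 ≈ 1.4921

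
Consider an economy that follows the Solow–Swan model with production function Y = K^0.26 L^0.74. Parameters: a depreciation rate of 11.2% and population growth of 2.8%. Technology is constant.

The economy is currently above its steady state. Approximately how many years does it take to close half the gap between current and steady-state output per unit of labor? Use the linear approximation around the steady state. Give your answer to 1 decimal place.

about 6.7 years

Near the steady state the convergence rate is λ = (1 − α)(n + δ).
λ = (1 − 0.26) × 0.140 = 0.74 × 0.140 = 0.1036
Half-life = ln 2 / λ = 0.6931 / 0.1036 ≈ 6.69 years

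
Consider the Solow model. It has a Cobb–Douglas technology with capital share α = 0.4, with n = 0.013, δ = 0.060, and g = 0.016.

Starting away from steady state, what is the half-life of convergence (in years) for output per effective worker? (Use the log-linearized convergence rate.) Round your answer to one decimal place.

t_½ ≈ 13.0 years

Near the steady state the convergence rate is λ = (1 − α)(n + g + δ).
λ = (1 − 0.4) × 0.089 = 0.6 × 0.089 = 0.0534
Half-life = ln 2 / λ = 0.6931 / 0.0534 ≈ 12.98 years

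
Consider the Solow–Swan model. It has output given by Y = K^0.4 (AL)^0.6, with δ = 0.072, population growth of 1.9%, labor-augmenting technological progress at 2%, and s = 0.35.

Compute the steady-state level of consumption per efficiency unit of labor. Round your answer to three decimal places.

In steady state, investment equals break-even investment: s·k^α = (n + g + δ)·k.
Rearranging, k^(1−α) = s / (n + g + δ).
k^0.6 = 0.35 / (0.019 + 0.020 + 0.072) = 0.35 / 0.111 = 3.1532
k* = 3.1532^(1/0.6) ≈ 6.7804
y* = (k*)^α = 6.7804^0.4 ≈ 2.1503
c* = (1 − s)·y* = (1 − 0.35) × 2.1503 ≈ 1.3977

c* ≈ 1.398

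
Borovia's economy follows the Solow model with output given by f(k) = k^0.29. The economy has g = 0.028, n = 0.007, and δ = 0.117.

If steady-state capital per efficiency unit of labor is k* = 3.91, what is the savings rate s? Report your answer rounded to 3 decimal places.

s ≈ 0.400

At the steady state, Δk = 0, so s·k^α = (n + g + δ)·k.
So s / (n + g + δ) = (k*)^(1−α) = 3.91^0.71 = 2.6330.
Therefore s = 2.6330 × (n + g + δ) = 2.6330 × 0.152 = 0.4002.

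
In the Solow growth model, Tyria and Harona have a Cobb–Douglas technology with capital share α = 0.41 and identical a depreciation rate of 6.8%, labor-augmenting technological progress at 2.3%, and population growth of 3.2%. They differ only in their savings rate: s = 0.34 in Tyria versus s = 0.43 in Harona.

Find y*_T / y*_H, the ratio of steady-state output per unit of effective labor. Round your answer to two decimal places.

y*_T / y*_H ≈ 0.85

Steady-state y* = [s/(n + g + δ)]^(α/(1−α)), so the ratio is [ (s_T/(n + g + δ)_T) / (s_H/(n + g + δ)_H) ]^0.6949.
s_T/(n + g + δ)_T = 0.34/0.123 = 2.7642; s_H/(n + g + δ)_H = 0.43/0.123 = 3.4959.
Ratio = (2.7642/3.4959)^0.6949 = 0.7907^0.6949 ≈ 0.8494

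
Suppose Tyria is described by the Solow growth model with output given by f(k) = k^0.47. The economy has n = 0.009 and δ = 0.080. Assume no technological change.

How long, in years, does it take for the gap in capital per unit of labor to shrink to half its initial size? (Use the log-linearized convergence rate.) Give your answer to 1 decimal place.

Near the steady state the convergence rate is λ = (1 − α)(n + δ).
λ = (1 − 0.47) × 0.089 = 0.53 × 0.089 = 0.04717
Half-life = ln 2 / λ = 0.6931 / 0.04717 ≈ 14.69 years

half-life ≈ 14.7 years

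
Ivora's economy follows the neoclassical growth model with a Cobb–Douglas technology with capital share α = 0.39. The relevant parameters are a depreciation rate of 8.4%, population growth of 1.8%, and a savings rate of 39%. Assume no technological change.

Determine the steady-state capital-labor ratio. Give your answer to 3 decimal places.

At the steady state, Δk = 0, so s·k^α = (n + δ)·k.
Rearranging, k^(1−α) = s / (n + δ).
k^0.61 = 0.39 / (0.018 + 0.084) = 0.39 / 0.102 = 3.8235
k* = 3.8235^(1/0.61) ≈ 9.0127

k* = 9.013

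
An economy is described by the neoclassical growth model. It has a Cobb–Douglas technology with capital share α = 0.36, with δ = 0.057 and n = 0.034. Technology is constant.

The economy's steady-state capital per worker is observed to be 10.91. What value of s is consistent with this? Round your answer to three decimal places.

s ≈ 0.420

At the steady state, Δk = 0, so s·k^α = (n + δ)·k.
So s / (n + δ) = (k*)^(1−α) = 10.91^0.64 = 4.6154.
Therefore s = 4.6154 × (n + δ) = 4.6154 × 0.091 = 0.4200.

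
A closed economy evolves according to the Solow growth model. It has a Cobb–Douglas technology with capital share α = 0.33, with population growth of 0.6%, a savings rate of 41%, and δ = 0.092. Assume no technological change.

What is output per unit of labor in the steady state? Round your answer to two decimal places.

y* = 2.02

At the steady state, Δk = 0, so s·k^α = (n + δ)·k.
Rearranging, k^(1−α) = s / (n + δ).
k^0.67 = 0.41 / (0.006 + 0.092) = 0.41 / 0.098 = 4.1837
k* = 4.1837^(1/0.67) ≈ 8.4665
y* = (k*)^α = 8.4665^0.33 ≈ 2.0237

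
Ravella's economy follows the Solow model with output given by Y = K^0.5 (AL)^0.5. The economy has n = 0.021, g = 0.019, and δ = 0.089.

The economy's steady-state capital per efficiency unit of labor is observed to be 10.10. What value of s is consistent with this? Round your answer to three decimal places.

s ≈ 0.410

In steady state, investment equals break-even investment: s·k^α = (n + g + δ)·k.
So s / (n + g + δ) = (k*)^(1−α) = 10.10^0.5 = 3.1780.
Therefore s = 3.1780 × (n + g + δ) = 3.1780 × 0.129 = 0.4100.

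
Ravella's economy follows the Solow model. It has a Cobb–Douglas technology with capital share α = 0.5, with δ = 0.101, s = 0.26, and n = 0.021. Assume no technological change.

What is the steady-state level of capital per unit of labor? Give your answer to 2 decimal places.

k* ≈ 4.54

In steady state, investment equals break-even investment: s·k^α = (n + δ)·k.
Dividing both sides by k: k^(1−α) = s / (n + δ).
k^0.5 = 0.26 / (0.021 + 0.101) = 0.26 / 0.122 = 2.1311
k* = 2.1311^(1/0.5) ≈ 4.5416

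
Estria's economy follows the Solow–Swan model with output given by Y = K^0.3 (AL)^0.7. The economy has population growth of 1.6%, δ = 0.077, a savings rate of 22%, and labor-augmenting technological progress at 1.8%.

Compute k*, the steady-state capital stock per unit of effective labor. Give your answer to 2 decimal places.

k* = 2.66

In steady state, investment equals break-even investment: s·k^α = (n + g + δ)·k.
Dividing both sides by k: k^(1−α) = s / (n + g + δ).
k^0.7 = 0.22 / (0.016 + 0.018 + 0.077) = 0.22 / 0.111 = 1.9820
k* = 1.9820^(1/0.7) ≈ 2.6573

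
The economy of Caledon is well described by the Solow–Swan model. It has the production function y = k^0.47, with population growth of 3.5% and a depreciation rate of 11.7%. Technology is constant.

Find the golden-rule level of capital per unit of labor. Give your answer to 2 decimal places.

k_gold ≈ 8.41

The golden rule sets f'(k) = n + δ, i.e. α·k^(α−1) = n + δ.
So k^(1−α) = α / (n + δ) = 0.47 / 0.152 = 3.0921.
k_gold = 3.0921^(1/0.53) ≈ 8.4141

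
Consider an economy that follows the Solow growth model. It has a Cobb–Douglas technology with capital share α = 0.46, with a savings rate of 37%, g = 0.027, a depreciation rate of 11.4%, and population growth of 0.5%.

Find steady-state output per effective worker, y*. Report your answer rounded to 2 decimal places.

In steady state, investment equals break-even investment: s·k^α = (n + g + δ)·k.
Rearranging, k^(1−α) = s / (n + g + δ).
k^0.54 = 0.37 / (0.005 + 0.027 + 0.114) = 0.37 / 0.146 = 2.5342
k* = 2.5342^(1/0.54) ≈ 5.5957
y* = (k*)^α = 5.5957^0.46 ≈ 2.2081

y* = 2.21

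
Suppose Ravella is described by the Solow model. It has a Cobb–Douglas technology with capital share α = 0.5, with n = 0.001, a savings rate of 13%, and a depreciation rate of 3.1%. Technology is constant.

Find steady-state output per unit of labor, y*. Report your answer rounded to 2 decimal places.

y* ≈ 4.06

In steady state, investment equals break-even investment: s·k^α = (n + δ)·k.
Dividing both sides by k: k^(1−α) = s / (n + δ).
k^0.5 = 0.13 / (0.001 + 0.031) = 0.13 / 0.032 = 4.0625
k* = 4.0625^(1/0.5) ≈ 16.5039
y* = (k*)^α = 16.5039^0.5 ≈ 4.0625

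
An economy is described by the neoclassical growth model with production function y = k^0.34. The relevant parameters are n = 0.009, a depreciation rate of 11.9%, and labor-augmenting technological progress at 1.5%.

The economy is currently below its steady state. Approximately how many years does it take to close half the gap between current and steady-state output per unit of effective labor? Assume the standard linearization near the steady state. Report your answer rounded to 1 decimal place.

about 7.3 years

Near the steady state the convergence rate is λ = (1 − α)(n + g + δ).
λ = (1 − 0.34) × 0.143 = 0.66 × 0.143 = 0.09438
Half-life = ln 2 / λ = 0.6931 / 0.09438 ≈ 7.34 years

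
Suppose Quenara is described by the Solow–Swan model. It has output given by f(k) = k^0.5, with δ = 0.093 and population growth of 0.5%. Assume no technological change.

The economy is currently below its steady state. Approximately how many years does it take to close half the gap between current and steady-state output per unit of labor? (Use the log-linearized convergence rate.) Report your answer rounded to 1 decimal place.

Near the steady state the convergence rate is λ = (1 − α)(n + δ).
λ = (1 − 0.5) × 0.098 = 0.5 × 0.098 = 0.0490
Half-life = ln 2 / λ = 0.6931 / 0.0490 ≈ 14.14 years

about 14.1 years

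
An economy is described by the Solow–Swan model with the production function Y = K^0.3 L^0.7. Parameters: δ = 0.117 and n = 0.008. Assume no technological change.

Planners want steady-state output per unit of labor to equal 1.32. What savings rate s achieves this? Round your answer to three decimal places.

s ≈ 0.239

At the steady state, Δk = 0, so s·k^α = (n + δ)·k.
Since y* = [s/(n + δ)]^(α/(1−α)), we have s/(n + δ) = (y*)^((1−α)/α) = 1.32^2.3333 = 1.9113.
Therefore s = 1.9113 × (n + δ) = 1.9113 × 0.125 = 0.2389.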